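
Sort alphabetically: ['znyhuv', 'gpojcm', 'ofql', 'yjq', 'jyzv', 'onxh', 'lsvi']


Compare strings character by character (the first differing letter decides):
  'gpojcm' < 'jyzv' since 'g' < 'j' at position 1
  'jyzv' < 'lsvi' since 'j' < 'l' at position 1
  'lsvi' < 'ofql' since 'l' < 'o' at position 1
  'ofql' < 'onxh' since 'f' < 'n' at position 2
  'onxh' < 'yjq' since 'o' < 'y' at position 1
  'yjq' < 'znyhuv' since 'y' < 'z' at position 1
Chaining these comparisons gives the alphabetical order.
Final answer: ['gpojcm', 'jyzv', 'lsvi', 'ofql', 'onxh', 'yjq', 'znyhuv']


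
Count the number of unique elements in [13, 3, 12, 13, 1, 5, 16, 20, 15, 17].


List all unique values:
Distinct values: [1, 3, 5, 12, 13, 15, 16, 17, 20]
Count = 9
Final answer: 9


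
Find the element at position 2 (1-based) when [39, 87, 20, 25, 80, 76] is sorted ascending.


Sort ascending: [20, 25, 39, 76, 80, 87]
The 2nd element (1-indexed) is at index 1.
Value = 25
Final answer: 25


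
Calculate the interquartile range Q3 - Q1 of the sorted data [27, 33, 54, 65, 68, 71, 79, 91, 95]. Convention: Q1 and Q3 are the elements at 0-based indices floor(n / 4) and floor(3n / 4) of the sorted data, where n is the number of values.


The data has n = 9 elements.
Q1 index = floor(9 / 4) = floor(2.25) = 2; Q3 index = floor(3 * 9 / 4) = floor(6.75) = 6
Q1 = element at index 2 = 54
Q3 = element at index 6 = 79
IQR = 79 - 54 = 25
Final answer: 25


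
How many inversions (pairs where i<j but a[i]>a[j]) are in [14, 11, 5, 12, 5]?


For each element, count the later elements that are smaller than it:
  14 (index 0): smaller elements after it = [11, 5, 12, 5] -> 4
  11 (index 1): smaller elements after it = [5, 5] -> 2
  5 (index 2): smaller elements after it = [] -> 0
  12 (index 3): smaller elements after it = [5] -> 1
Total inversions = 4 + 2 + 0 + 1 = 7
Final answer: 7


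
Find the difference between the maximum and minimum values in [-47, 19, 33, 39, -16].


Maximum value: 39
Minimum value: -47
Range = 39 - (-47) = 86
Final answer: 86


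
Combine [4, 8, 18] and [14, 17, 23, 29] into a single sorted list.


List A: [4, 8, 18]
List B: [14, 17, 23, 29]
Repeatedly compare the front elements and take the smaller:
  4 vs 14 -> take 4
  8 vs 14 -> take 8
  18 vs 14 -> take 14
  18 vs 17 -> take 17
  18 vs 23 -> take 18
  A is exhausted; append the rest of B: [23, 29]
Final answer: [4, 8, 14, 17, 18, 23, 29]


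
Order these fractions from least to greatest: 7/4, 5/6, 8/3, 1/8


Convert to decimal for comparison:
  7/4 = 1.75
  5/6 = 0.8333
  8/3 = 2.6667
  1/8 = 0.125
Decimals in increasing order: 0.125 < 0.8333 < 1.75 < 2.6667
Writing each back as its fraction gives the sorted order.
Final answer: 1/8, 5/6, 7/4, 8/3


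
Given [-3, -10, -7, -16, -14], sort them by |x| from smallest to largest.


Compute absolute values:
  |-3| = 3
  |-10| = 10
  |-7| = 7
  |-16| = 16
  |-14| = 14
Absolute values in increasing order: 3 < 7 < 10 < 14 < 16
Listing the original numbers in that order gives the answer.
Final answer: [-3, -7, -10, -14, -16]


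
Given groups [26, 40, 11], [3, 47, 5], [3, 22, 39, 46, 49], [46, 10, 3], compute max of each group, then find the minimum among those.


Find max of each group:
  Group 1: [26, 40, 11] -> max = 40
  Group 2: [3, 47, 5] -> max = 47
  Group 3: [3, 22, 39, 46, 49] -> max = 49
  Group 4: [46, 10, 3] -> max = 46
Maxes: [40, 47, 49, 46]
Minimum of maxes = 40
Final answer: 40


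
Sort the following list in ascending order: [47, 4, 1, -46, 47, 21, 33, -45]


Original list: [47, 4, 1, -46, 47, 21, 33, -45]
Repeatedly take the smallest remaining element:
  Remaining [47, 4, 1, -46, 47, 21, 33, -45] -> smallest is -46
  Remaining [47, 4, 1, 47, 21, 33, -45] -> smallest is -45
  Remaining [47, 4, 1, 47, 21, 33] -> smallest is 1
  Remaining [47, 4, 47, 21, 33] -> smallest is 4
  Remaining [47, 47, 21, 33] -> smallest is 21
  Remaining [47, 47, 33] -> smallest is 33
  Remaining [47, 47] -> smallest is 47
  Remaining [47] -> smallest is 47
Collecting the picks in order gives the sorted list.
Final answer: [-46, -45, 1, 4, 21, 33, 47, 47]


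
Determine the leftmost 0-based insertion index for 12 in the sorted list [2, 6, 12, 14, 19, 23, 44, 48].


List is sorted: [2, 6, 12, 14, 19, 23, 44, 48]
We need the leftmost position where 12 can be inserted, i.e. the first index whose element is >= 12 (or the end of the list if none is).
Binary search with low=0, high=8 (0-based indices):
  low=0, high=8, mid=4: a[4]=19 >= 12, so high = 4
  low=0, high=4, mid=2: a[2]=12 >= 12, so high = 2
  low=0, high=2, mid=1: a[1]=6 < 12, so low = 2
Now low = high = 2, so the insertion index is 2.
Final answer: 2


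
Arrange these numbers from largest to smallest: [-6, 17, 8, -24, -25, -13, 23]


Original list: [-6, 17, 8, -24, -25, -13, 23]
Repeatedly take the largest remaining element:
  Remaining [-6, 17, 8, -24, -25, -13, 23] -> largest is 23
  Remaining [-6, 17, 8, -24, -25, -13] -> largest is 17
  Remaining [-6, 8, -24, -25, -13] -> largest is 8
  Remaining [-6, -24, -25, -13] -> largest is -6
  Remaining [-24, -25, -13] -> largest is -13
  Remaining [-24, -25] -> largest is -24
  Remaining [-25] -> largest is -25
Collecting the picks in order gives the descending list.
Final answer: [23, 17, 8, -6, -13, -24, -25]


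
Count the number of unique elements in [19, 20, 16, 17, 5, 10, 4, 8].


List all unique values:
Distinct values: [4, 5, 8, 10, 16, 17, 19, 20]
Count = 8
Final answer: 8


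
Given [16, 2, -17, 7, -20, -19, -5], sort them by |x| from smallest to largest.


Compute absolute values:
  |16| = 16
  |2| = 2
  |-17| = 17
  |7| = 7
  |-20| = 20
  |-19| = 19
  |-5| = 5
Absolute values in increasing order: 2 < 5 < 7 < 16 < 17 < 19 < 20
Listing the original numbers in that order gives the answer.
Final answer: [2, -5, 7, 16, -17, -19, -20]


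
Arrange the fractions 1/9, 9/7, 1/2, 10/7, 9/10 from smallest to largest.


Convert to decimal for comparison:
  1/9 = 0.1111
  9/7 = 1.2857
  1/2 = 0.5
  10/7 = 1.4286
  9/10 = 0.9
Decimals in increasing order: 0.1111 < 0.5 < 0.9 < 1.2857 < 1.4286
Writing each back as its fraction gives the sorted order.
Final answer: 1/9, 1/2, 9/10, 9/7, 10/7


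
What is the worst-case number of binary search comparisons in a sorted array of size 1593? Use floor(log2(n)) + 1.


Binary search halves the search space each step.
Maximum comparisons = floor(log2(1593)) + 1
log2(1593) = 10.6375
floor(log2(1593)) = 10, so 10 + 1 = 11
Final answer: 11


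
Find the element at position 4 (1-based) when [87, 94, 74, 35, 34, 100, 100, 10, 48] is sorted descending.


Sort descending: [100, 100, 94, 87, 74, 48, 35, 34, 10]
The 4th element (1-indexed) is at index 3.
Value = 87
Final answer: 87


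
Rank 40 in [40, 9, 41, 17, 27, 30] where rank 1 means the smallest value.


Sort ascending: [9, 17, 27, 30, 40, 41]
Find 40 in the sorted list.
40 is at position 5 (1-indexed).
Final answer: 5


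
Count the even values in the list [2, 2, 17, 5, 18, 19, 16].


Check each element:
  2 is even
  2 is even
  17 is odd
  5 is odd
  18 is even
  19 is odd
  16 is even
Evens: [2, 2, 18, 16]
Count of evens = 4
Final answer: 4


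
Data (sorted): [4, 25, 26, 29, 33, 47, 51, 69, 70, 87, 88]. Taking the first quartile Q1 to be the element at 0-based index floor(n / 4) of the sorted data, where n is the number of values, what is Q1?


The list has n = 11 elements.
Q1 index = floor(11 / 4) = floor(2.75) = 2
Counting from index 0 in the sorted data, the element at index 2 is 26.
Final answer: 26


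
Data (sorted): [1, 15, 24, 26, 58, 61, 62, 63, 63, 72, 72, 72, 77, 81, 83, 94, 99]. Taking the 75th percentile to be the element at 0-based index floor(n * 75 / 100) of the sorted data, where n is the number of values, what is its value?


The dataset has n = 17 elements.
Index = floor(17 * 75 / 100) = floor(1275 / 100) = floor(12.75) = 12
Counting from index 0 in the sorted data, the element at index 12 is 77.
Final answer: 77


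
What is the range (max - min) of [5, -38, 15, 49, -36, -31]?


Maximum value: 49
Minimum value: -38
Range = 49 - (-38) = 87
Final answer: 87


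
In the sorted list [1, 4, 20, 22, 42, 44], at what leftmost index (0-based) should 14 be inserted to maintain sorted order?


List is sorted: [1, 4, 20, 22, 42, 44]
We need the leftmost position where 14 can be inserted, i.e. the first index whose element is >= 14 (or the end of the list if none is).
Binary search with low=0, high=6 (0-based indices):
  low=0, high=6, mid=3: a[3]=22 >= 14, so high = 3
  low=0, high=3, mid=1: a[1]=4 < 14, so low = 2
  low=2, high=3, mid=2: a[2]=20 >= 14, so high = 2
Now low = high = 2, so the insertion index is 2.
Final answer: 2


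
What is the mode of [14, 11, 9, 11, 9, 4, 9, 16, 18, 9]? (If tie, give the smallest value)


Count the frequency of each value:
  4 appears 1 time(s)
  9 appears 4 time(s)
  11 appears 2 time(s)
  14 appears 1 time(s)
  16 appears 1 time(s)
  18 appears 1 time(s)
Maximum frequency is 4.
Only 9 reaches that frequency, so it is the mode.
Final answer: 9


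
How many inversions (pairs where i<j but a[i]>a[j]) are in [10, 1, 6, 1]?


For each element, count the later elements that are smaller than it:
  10 (index 0): smaller elements after it = [1, 6, 1] -> 3
  1 (index 1): smaller elements after it = [] -> 0
  6 (index 2): smaller elements after it = [1] -> 1
Total inversions = 3 + 0 + 1 = 4
Final answer: 4


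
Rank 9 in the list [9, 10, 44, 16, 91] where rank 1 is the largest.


Sort descending: [91, 44, 16, 10, 9]
Find 9 in the sorted list.
9 is at position 5.
Final answer: 5


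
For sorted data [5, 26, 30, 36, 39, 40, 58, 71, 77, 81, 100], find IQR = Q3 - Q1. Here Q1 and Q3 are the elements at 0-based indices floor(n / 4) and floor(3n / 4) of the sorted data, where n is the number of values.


The data has n = 11 elements.
Q1 index = floor(11 / 4) = floor(2.75) = 2; Q3 index = floor(3 * 11 / 4) = floor(8.25) = 8
Q1 = element at index 2 = 30
Q3 = element at index 8 = 77
IQR = 77 - 30 = 47
Final answer: 47


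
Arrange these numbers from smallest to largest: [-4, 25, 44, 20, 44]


Original list: [-4, 25, 44, 20, 44]
Repeatedly take the smallest remaining element:
  Remaining [-4, 25, 44, 20, 44] -> smallest is -4
  Remaining [25, 44, 20, 44] -> smallest is 20
  Remaining [25, 44, 44] -> smallest is 25
  Remaining [44, 44] -> smallest is 44
  Remaining [44] -> smallest is 44
Collecting the picks in order gives the sorted list.
Final answer: [-4, 20, 25, 44, 44]


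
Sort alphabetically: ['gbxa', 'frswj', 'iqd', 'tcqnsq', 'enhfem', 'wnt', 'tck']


Compare strings character by character (the first differing letter decides):
  'enhfem' < 'frswj' since 'e' < 'f' at position 1
  'frswj' < 'gbxa' since 'f' < 'g' at position 1
  'gbxa' < 'iqd' since 'g' < 'i' at position 1
  'iqd' < 'tck' since 'i' < 't' at position 1
  'tck' < 'tcqnsq' since 'k' < 'q' at position 3
  'tcqnsq' < 'wnt' since 't' < 'w' at position 1
Chaining these comparisons gives the alphabetical order.
Final answer: ['enhfem', 'frswj', 'gbxa', 'iqd', 'tck', 'tcqnsq', 'wnt']


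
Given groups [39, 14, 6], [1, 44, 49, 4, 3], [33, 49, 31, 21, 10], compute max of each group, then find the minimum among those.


Find max of each group:
  Group 1: [39, 14, 6] -> max = 39
  Group 2: [1, 44, 49, 4, 3] -> max = 49
  Group 3: [33, 49, 31, 21, 10] -> max = 49
Maxes: [39, 49, 49]
Minimum of maxes = 39
Final answer: 39


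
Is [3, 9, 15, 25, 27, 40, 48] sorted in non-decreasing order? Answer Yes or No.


Check consecutive pairs:
  3 <= 9? True
  9 <= 15? True
  15 <= 25? True
  25 <= 27? True
  27 <= 40? True
  40 <= 48? True
Every consecutive pair is in order, so the list is non-decreasing.
Final answer: Yes


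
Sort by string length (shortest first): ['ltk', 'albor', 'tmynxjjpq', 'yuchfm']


Compute lengths:
  'ltk' has length 3
  'albor' has length 5
  'tmynxjjpq' has length 9
  'yuchfm' has length 6
Lengths in increasing order: 3 < 5 < 6 < 9
Listing the words in that order gives the answer.
Final answer: ['ltk', 'albor', 'yuchfm', 'tmynxjjpq']


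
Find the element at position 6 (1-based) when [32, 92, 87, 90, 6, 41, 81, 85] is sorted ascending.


Sort ascending: [6, 32, 41, 81, 85, 87, 90, 92]
The 6th element (1-indexed) is at index 5.
Value = 87
Final answer: 87


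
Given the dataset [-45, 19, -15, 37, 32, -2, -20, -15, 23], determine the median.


First, sort the list: [-45, -20, -15, -15, -2, 19, 23, 32, 37]
The list has 9 elements (odd count).
The middle index is 4 (0-based), and the element there is -2.
Final answer: -2


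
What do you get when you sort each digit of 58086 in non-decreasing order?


The number 58086 has digits: 5, 8, 0, 8, 6
Sorted: 0, 5, 6, 8, 8
Joining the sorted digits gives the result.
Final answer: 05688


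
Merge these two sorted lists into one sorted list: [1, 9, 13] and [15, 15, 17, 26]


List A: [1, 9, 13]
List B: [15, 15, 17, 26]
Repeatedly compare the front elements and take the smaller:
  1 vs 15 -> take 1
  9 vs 15 -> take 9
  13 vs 15 -> take 13
  A is exhausted; append the rest of B: [15, 15, 17, 26]
Final answer: [1, 9, 13, 15, 15, 17, 26]


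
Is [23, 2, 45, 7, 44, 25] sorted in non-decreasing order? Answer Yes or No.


Check consecutive pairs:
  23 <= 2? False
  2 <= 45? True
  45 <= 7? False
  7 <= 44? True
  44 <= 25? False
3 consecutive pair(s) are out of order, so the list is not sorted.
Final answer: No


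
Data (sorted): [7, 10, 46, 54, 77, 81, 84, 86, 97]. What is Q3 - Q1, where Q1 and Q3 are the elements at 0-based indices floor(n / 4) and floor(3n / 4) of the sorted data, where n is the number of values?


The data has n = 9 elements.
Q1 index = floor(9 / 4) = floor(2.25) = 2; Q3 index = floor(3 * 9 / 4) = floor(6.75) = 6
Q1 = element at index 2 = 46
Q3 = element at index 6 = 84
IQR = 84 - 46 = 38
Final answer: 38


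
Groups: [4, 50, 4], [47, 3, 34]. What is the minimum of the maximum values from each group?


Find max of each group:
  Group 1: [4, 50, 4] -> max = 50
  Group 2: [47, 3, 34] -> max = 47
Maxes: [50, 47]
Minimum of maxes = 47
Final answer: 47


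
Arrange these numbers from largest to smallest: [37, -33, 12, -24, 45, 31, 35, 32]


Original list: [37, -33, 12, -24, 45, 31, 35, 32]
Repeatedly take the largest remaining element:
  Remaining [37, -33, 12, -24, 45, 31, 35, 32] -> largest is 45
  Remaining [37, -33, 12, -24, 31, 35, 32] -> largest is 37
  Remaining [-33, 12, -24, 31, 35, 32] -> largest is 35
  Remaining [-33, 12, -24, 31, 32] -> largest is 32
  Remaining [-33, 12, -24, 31] -> largest is 31
  Remaining [-33, 12, -24] -> largest is 12
  Remaining [-33, -24] -> largest is -24
  Remaining [-33] -> largest is -33
Collecting the picks in order gives the descending list.
Final answer: [45, 37, 35, 32, 31, 12, -24, -33]


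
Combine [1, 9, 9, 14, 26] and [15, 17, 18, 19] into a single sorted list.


List A: [1, 9, 9, 14, 26]
List B: [15, 17, 18, 19]
Repeatedly compare the front elements and take the smaller:
  1 vs 15 -> take 1
  9 vs 15 -> take 9
  9 vs 15 -> take 9
  14 vs 15 -> take 14
  26 vs 15 -> take 15
  26 vs 17 -> take 17
  26 vs 18 -> take 18
  26 vs 19 -> take 19
  B is exhausted; append the rest of A: [26]
Final answer: [1, 9, 9, 14, 15, 17, 18, 19, 26]


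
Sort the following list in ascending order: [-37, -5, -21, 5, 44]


Original list: [-37, -5, -21, 5, 44]
Repeatedly take the smallest remaining element:
  Remaining [-37, -5, -21, 5, 44] -> smallest is -37
  Remaining [-5, -21, 5, 44] -> smallest is -21
  Remaining [-5, 5, 44] -> smallest is -5
  Remaining [5, 44] -> smallest is 5
  Remaining [44] -> smallest is 44
Collecting the picks in order gives the sorted list.
Final answer: [-37, -21, -5, 5, 44]


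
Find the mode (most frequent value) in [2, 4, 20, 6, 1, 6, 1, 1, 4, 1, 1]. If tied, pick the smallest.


Count the frequency of each value:
  1 appears 5 time(s)
  2 appears 1 time(s)
  4 appears 2 time(s)
  6 appears 2 time(s)
  20 appears 1 time(s)
Maximum frequency is 5.
Only 1 reaches that frequency, so it is the mode.
Final answer: 1


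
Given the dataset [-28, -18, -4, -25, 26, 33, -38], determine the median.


First, sort the list: [-38, -28, -25, -18, -4, 26, 33]
The list has 7 elements (odd count).
The middle index is 3 (0-based), and the element there is -18.
Final answer: -18


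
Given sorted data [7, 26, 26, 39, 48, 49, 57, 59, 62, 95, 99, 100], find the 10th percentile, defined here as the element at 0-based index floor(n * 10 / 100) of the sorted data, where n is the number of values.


The dataset has n = 12 elements.
Index = floor(12 * 10 / 100) = floor(120 / 100) = floor(1.2) = 1
Counting from index 0 in the sorted data, the element at index 1 is 26.
Final answer: 26


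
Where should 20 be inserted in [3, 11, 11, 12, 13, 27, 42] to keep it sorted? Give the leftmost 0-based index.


List is sorted: [3, 11, 11, 12, 13, 27, 42]
We need the leftmost position where 20 can be inserted, i.e. the first index whose element is >= 20 (or the end of the list if none is).
Binary search with low=0, high=7 (0-based indices):
  low=0, high=7, mid=3: a[3]=12 < 20, so low = 4
  low=4, high=7, mid=5: a[5]=27 >= 20, so high = 5
  low=4, high=5, mid=4: a[4]=13 < 20, so low = 5
Now low = high = 5, so the insertion index is 5.
Final answer: 5


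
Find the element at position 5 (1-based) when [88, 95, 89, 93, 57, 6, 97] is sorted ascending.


Sort ascending: [6, 57, 88, 89, 93, 95, 97]
The 5th element (1-indexed) is at index 4.
Value = 93
Final answer: 93


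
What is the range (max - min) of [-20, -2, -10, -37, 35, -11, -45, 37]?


Maximum value: 37
Minimum value: -45
Range = 37 - (-45) = 82
Final answer: 82


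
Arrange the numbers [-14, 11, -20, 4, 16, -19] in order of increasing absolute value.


Compute absolute values:
  |-14| = 14
  |11| = 11
  |-20| = 20
  |4| = 4
  |16| = 16
  |-19| = 19
Absolute values in increasing order: 4 < 11 < 14 < 16 < 19 < 20
Listing the original numbers in that order gives the answer.
Final answer: [4, 11, -14, 16, -19, -20]


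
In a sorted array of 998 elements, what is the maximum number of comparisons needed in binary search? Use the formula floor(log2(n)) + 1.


Binary search halves the search space each step.
Maximum comparisons = floor(log2(998)) + 1
log2(998) = 9.9629
floor(log2(998)) = 9, so 9 + 1 = 10
Final answer: 10


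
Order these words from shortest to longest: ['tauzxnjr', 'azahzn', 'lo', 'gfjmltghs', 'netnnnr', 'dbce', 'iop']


Compute lengths:
  'tauzxnjr' has length 8
  'azahzn' has length 6
  'lo' has length 2
  'gfjmltghs' has length 9
  'netnnnr' has length 7
  'dbce' has length 4
  'iop' has length 3
Lengths in increasing order: 2 < 3 < 4 < 6 < 7 < 8 < 9
Listing the words in that order gives the answer.
Final answer: ['lo', 'iop', 'dbce', 'azahzn', 'netnnnr', 'tauzxnjr', 'gfjmltghs']


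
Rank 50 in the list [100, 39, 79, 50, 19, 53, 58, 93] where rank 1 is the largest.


Sort descending: [100, 93, 79, 58, 53, 50, 39, 19]
Find 50 in the sorted list.
50 is at position 6.
Final answer: 6


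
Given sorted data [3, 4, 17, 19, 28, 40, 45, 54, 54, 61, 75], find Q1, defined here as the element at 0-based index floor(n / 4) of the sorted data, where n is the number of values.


The list has n = 11 elements.
Q1 index = floor(11 / 4) = floor(2.75) = 2
Counting from index 0 in the sorted data, the element at index 2 is 17.
Final answer: 17


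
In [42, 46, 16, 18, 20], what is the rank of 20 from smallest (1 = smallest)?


Sort ascending: [16, 18, 20, 42, 46]
Find 20 in the sorted list.
20 is at position 3 (1-indexed).
Final answer: 3


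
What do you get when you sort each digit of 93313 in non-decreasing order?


The number 93313 has digits: 9, 3, 3, 1, 3
Sorted: 1, 3, 3, 3, 9
Joining the sorted digits gives the result.
Final answer: 13339


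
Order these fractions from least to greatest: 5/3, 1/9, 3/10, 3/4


Convert to decimal for comparison:
  5/3 = 1.6667
  1/9 = 0.1111
  3/10 = 0.3
  3/4 = 0.75
Decimals in increasing order: 0.1111 < 0.3 < 0.75 < 1.6667
Writing each back as its fraction gives the sorted order.
Final answer: 1/9, 3/10, 3/4, 5/3


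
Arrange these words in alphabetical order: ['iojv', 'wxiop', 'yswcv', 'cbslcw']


Compare strings character by character (the first differing letter decides):
  'cbslcw' < 'iojv' since 'c' < 'i' at position 1
  'iojv' < 'wxiop' since 'i' < 'w' at position 1
  'wxiop' < 'yswcv' since 'w' < 'y' at position 1
Chaining these comparisons gives the alphabetical order.
Final answer: ['cbslcw', 'iojv', 'wxiop', 'yswcv']


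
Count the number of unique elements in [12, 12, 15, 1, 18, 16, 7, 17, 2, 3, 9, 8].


List all unique values:
Distinct values: [1, 2, 3, 7, 8, 9, 12, 15, 16, 17, 18]
Count = 11
Final answer: 11


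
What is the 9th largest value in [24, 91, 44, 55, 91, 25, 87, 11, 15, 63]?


Sort descending: [91, 91, 87, 63, 55, 44, 25, 24, 15, 11]
The 9th element (1-indexed) is at index 8.
Value = 15
Final answer: 15


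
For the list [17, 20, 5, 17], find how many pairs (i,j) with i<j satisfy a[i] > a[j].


For each element, count the later elements that are smaller than it:
  17 (index 0): smaller elements after it = [5] -> 1
  20 (index 1): smaller elements after it = [5, 17] -> 2
  5 (index 2): smaller elements after it = [] -> 0
Total inversions = 1 + 2 + 0 = 3
Final answer: 3


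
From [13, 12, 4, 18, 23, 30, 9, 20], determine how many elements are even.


Check each element:
  13 is odd
  12 is even
  4 is even
  18 is even
  23 is odd
  30 is even
  9 is odd
  20 is even
Evens: [12, 4, 18, 30, 20]
Count of evens = 5
Final answer: 5


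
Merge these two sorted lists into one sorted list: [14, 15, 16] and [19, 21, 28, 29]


List A: [14, 15, 16]
List B: [19, 21, 28, 29]
Repeatedly compare the front elements and take the smaller:
  14 vs 19 -> take 14
  15 vs 19 -> take 15
  16 vs 19 -> take 16
  A is exhausted; append the rest of B: [19, 21, 28, 29]
Final answer: [14, 15, 16, 19, 21, 28, 29]


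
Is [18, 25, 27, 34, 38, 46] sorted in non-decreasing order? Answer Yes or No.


Check consecutive pairs:
  18 <= 25? True
  25 <= 27? True
  27 <= 34? True
  34 <= 38? True
  38 <= 46? True
Every consecutive pair is in order, so the list is non-decreasing.
Final answer: Yes


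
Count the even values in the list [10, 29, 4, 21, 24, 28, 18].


Check each element:
  10 is even
  29 is odd
  4 is even
  21 is odd
  24 is even
  28 is even
  18 is even
Evens: [10, 4, 24, 28, 18]
Count of evens = 5
Final answer: 5


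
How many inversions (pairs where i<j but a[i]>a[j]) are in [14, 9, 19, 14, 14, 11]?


For each element, count the later elements that are smaller than it:
  14 (index 0): smaller elements after it = [9, 11] -> 2
  9 (index 1): smaller elements after it = [] -> 0
  19 (index 2): smaller elements after it = [14, 14, 11] -> 3
  14 (index 3): smaller elements after it = [11] -> 1
  14 (index 4): smaller elements after it = [11] -> 1
Total inversions = 2 + 0 + 3 + 1 + 1 = 7
Final answer: 7


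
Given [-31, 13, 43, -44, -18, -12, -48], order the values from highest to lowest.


Original list: [-31, 13, 43, -44, -18, -12, -48]
Repeatedly take the largest remaining element:
  Remaining [-31, 13, 43, -44, -18, -12, -48] -> largest is 43
  Remaining [-31, 13, -44, -18, -12, -48] -> largest is 13
  Remaining [-31, -44, -18, -12, -48] -> largest is -12
  Remaining [-31, -44, -18, -48] -> largest is -18
  Remaining [-31, -44, -48] -> largest is -31
  Remaining [-44, -48] -> largest is -44
  Remaining [-48] -> largest is -48
Collecting the picks in order gives the descending list.
Final answer: [43, 13, -12, -18, -31, -44, -48]


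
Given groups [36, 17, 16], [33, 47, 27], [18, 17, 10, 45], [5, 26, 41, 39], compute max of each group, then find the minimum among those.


Find max of each group:
  Group 1: [36, 17, 16] -> max = 36
  Group 2: [33, 47, 27] -> max = 47
  Group 3: [18, 17, 10, 45] -> max = 45
  Group 4: [5, 26, 41, 39] -> max = 41
Maxes: [36, 47, 45, 41]
Minimum of maxes = 36
Final answer: 36


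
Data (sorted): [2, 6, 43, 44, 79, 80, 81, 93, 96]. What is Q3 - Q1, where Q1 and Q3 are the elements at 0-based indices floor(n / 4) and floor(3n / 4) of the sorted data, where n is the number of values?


The data has n = 9 elements.
Q1 index = floor(9 / 4) = floor(2.25) = 2; Q3 index = floor(3 * 9 / 4) = floor(6.75) = 6
Q1 = element at index 2 = 43
Q3 = element at index 6 = 81
IQR = 81 - 43 = 38
Final answer: 38


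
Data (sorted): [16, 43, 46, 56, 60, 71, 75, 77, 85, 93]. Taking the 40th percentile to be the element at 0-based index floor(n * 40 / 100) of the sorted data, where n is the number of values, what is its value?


The dataset has n = 10 elements.
Index = floor(10 * 40 / 100) = floor(400 / 100) = floor(4) = 4
Counting from index 0 in the sorted data, the element at index 4 is 60.
Final answer: 60


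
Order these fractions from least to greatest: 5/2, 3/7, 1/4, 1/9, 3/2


Convert to decimal for comparison:
  5/2 = 2.5
  3/7 = 0.4286
  1/4 = 0.25
  1/9 = 0.1111
  3/2 = 1.5
Decimals in increasing order: 0.1111 < 0.25 < 0.4286 < 1.5 < 2.5
Writing each back as its fraction gives the sorted order.
Final answer: 1/9, 1/4, 3/7, 3/2, 5/2


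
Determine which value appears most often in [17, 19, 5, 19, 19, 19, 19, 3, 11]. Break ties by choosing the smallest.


Count the frequency of each value:
  3 appears 1 time(s)
  5 appears 1 time(s)
  11 appears 1 time(s)
  17 appears 1 time(s)
  19 appears 5 time(s)
Maximum frequency is 5.
Only 19 reaches that frequency, so it is the mode.
Final answer: 19


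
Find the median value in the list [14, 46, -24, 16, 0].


First, sort the list: [-24, 0, 14, 16, 46]
The list has 5 elements (odd count).
The middle index is 2 (0-based), and the element there is 14.
Final answer: 14


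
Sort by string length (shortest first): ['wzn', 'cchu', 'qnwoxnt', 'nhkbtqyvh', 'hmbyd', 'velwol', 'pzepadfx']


Compute lengths:
  'wzn' has length 3
  'cchu' has length 4
  'qnwoxnt' has length 7
  'nhkbtqyvh' has length 9
  'hmbyd' has length 5
  'velwol' has length 6
  'pzepadfx' has length 8
Lengths in increasing order: 3 < 4 < 5 < 6 < 7 < 8 < 9
Listing the words in that order gives the answer.
Final answer: ['wzn', 'cchu', 'hmbyd', 'velwol', 'qnwoxnt', 'pzepadfx', 'nhkbtqyvh']


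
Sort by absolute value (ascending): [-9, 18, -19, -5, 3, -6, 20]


Compute absolute values:
  |-9| = 9
  |18| = 18
  |-19| = 19
  |-5| = 5
  |3| = 3
  |-6| = 6
  |20| = 20
Absolute values in increasing order: 3 < 5 < 6 < 9 < 18 < 19 < 20
Listing the original numbers in that order gives the answer.
Final answer: [3, -5, -6, -9, 18, -19, 20]


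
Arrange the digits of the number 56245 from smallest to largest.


The number 56245 has digits: 5, 6, 2, 4, 5
Sorted: 2, 4, 5, 5, 6
Joining the sorted digits gives the result.
Final answer: 24556


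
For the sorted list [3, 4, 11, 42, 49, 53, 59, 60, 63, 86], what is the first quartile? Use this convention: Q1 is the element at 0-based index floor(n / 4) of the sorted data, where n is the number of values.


The list has n = 10 elements.
Q1 index = floor(10 / 4) = floor(2.5) = 2
Counting from index 0 in the sorted data, the element at index 2 is 11.
Final answer: 11


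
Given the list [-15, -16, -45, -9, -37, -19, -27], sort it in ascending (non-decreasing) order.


Original list: [-15, -16, -45, -9, -37, -19, -27]
Repeatedly take the smallest remaining element:
  Remaining [-15, -16, -45, -9, -37, -19, -27] -> smallest is -45
  Remaining [-15, -16, -9, -37, -19, -27] -> smallest is -37
  Remaining [-15, -16, -9, -19, -27] -> smallest is -27
  Remaining [-15, -16, -9, -19] -> smallest is -19
  Remaining [-15, -16, -9] -> smallest is -16
  Remaining [-15, -9] -> smallest is -15
  Remaining [-9] -> smallest is -9
Collecting the picks in order gives the sorted list.
Final answer: [-45, -37, -27, -19, -16, -15, -9]


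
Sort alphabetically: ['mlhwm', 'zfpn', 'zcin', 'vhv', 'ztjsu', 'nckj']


Compare strings character by character (the first differing letter decides):
  'mlhwm' < 'nckj' since 'm' < 'n' at position 1
  'nckj' < 'vhv' since 'n' < 'v' at position 1
  'vhv' < 'zcin' since 'v' < 'z' at position 1
  'zcin' < 'zfpn' since 'c' < 'f' at position 2
  'zfpn' < 'ztjsu' since 'f' < 't' at position 2
Chaining these comparisons gives the alphabetical order.
Final answer: ['mlhwm', 'nckj', 'vhv', 'zcin', 'zfpn', 'ztjsu']


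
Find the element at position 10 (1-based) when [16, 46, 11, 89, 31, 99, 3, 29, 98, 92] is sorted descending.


Sort descending: [99, 98, 92, 89, 46, 31, 29, 16, 11, 3]
The 10th element (1-indexed) is at index 9.
Value = 3
Final answer: 3


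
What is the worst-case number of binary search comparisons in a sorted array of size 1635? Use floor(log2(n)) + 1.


Binary search halves the search space each step.
Maximum comparisons = floor(log2(1635)) + 1
log2(1635) = 10.6751
floor(log2(1635)) = 10, so 10 + 1 = 11
Final answer: 11


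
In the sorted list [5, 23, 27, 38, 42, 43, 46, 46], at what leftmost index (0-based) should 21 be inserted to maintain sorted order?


List is sorted: [5, 23, 27, 38, 42, 43, 46, 46]
We need the leftmost position where 21 can be inserted, i.e. the first index whose element is >= 21 (or the end of the list if none is).
Binary search with low=0, high=8 (0-based indices):
  low=0, high=8, mid=4: a[4]=42 >= 21, so high = 4
  low=0, high=4, mid=2: a[2]=27 >= 21, so high = 2
  low=0, high=2, mid=1: a[1]=23 >= 21, so high = 1
  low=0, high=1, mid=0: a[0]=5 < 21, so low = 1
Now low = high = 1, so the insertion index is 1.
Final answer: 1


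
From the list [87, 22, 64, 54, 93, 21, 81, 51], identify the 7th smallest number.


Sort ascending: [21, 22, 51, 54, 64, 81, 87, 93]
The 7th element (1-indexed) is at index 6.
Value = 87
Final answer: 87


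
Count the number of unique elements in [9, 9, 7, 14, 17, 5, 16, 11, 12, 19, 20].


List all unique values:
Distinct values: [5, 7, 9, 11, 12, 14, 16, 17, 19, 20]
Count = 10
Final answer: 10


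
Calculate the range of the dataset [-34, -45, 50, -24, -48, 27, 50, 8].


Maximum value: 50
Minimum value: -48
Range = 50 - (-48) = 98
Final answer: 98


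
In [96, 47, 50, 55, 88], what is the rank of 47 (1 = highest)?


Sort descending: [96, 88, 55, 50, 47]
Find 47 in the sorted list.
47 is at position 5.
Final answer: 5


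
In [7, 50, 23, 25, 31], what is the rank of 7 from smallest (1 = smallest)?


Sort ascending: [7, 23, 25, 31, 50]
Find 7 in the sorted list.
7 is at position 1 (1-indexed).
Final answer: 1


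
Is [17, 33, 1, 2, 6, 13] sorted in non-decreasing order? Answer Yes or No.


Check consecutive pairs:
  17 <= 33? True
  33 <= 1? False
  1 <= 2? True
  2 <= 6? True
  6 <= 13? True
1 consecutive pair(s) are out of order, so the list is not sorted.
Final answer: No


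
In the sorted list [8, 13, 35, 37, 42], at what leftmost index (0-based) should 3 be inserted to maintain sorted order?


List is sorted: [8, 13, 35, 37, 42]
We need the leftmost position where 3 can be inserted, i.e. the first index whose element is >= 3 (or the end of the list if none is).
Binary search with low=0, high=5 (0-based indices):
  low=0, high=5, mid=2: a[2]=35 >= 3, so high = 2
  low=0, high=2, mid=1: a[1]=13 >= 3, so high = 1
  low=0, high=1, mid=0: a[0]=8 >= 3, so high = 0
Now low = high = 0, so the insertion index is 0.
Final answer: 0


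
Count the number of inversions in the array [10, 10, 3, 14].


For each element, count the later elements that are smaller than it:
  10 (index 0): smaller elements after it = [3] -> 1
  10 (index 1): smaller elements after it = [3] -> 1
  3 (index 2): smaller elements after it = [] -> 0
Total inversions = 1 + 1 + 0 = 2
Final answer: 2


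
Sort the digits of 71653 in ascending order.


The number 71653 has digits: 7, 1, 6, 5, 3
Sorted: 1, 3, 5, 6, 7
Joining the sorted digits gives the result.
Final answer: 13567


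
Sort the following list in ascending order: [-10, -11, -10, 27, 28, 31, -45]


Original list: [-10, -11, -10, 27, 28, 31, -45]
Repeatedly take the smallest remaining element:
  Remaining [-10, -11, -10, 27, 28, 31, -45] -> smallest is -45
  Remaining [-10, -11, -10, 27, 28, 31] -> smallest is -11
  Remaining [-10, -10, 27, 28, 31] -> smallest is -10
  Remaining [-10, 27, 28, 31] -> smallest is -10
  Remaining [27, 28, 31] -> smallest is 27
  Remaining [28, 31] -> smallest is 28
  Remaining [31] -> smallest is 31
Collecting the picks in order gives the sorted list.
Final answer: [-45, -11, -10, -10, 27, 28, 31]


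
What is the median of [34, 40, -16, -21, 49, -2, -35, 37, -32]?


First, sort the list: [-35, -32, -21, -16, -2, 34, 37, 40, 49]
The list has 9 elements (odd count).
The middle index is 4 (0-based), and the element there is -2.
Final answer: -2


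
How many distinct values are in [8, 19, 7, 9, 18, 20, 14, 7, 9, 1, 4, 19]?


List all unique values:
Distinct values: [1, 4, 7, 8, 9, 14, 18, 19, 20]
Count = 9
Final answer: 9


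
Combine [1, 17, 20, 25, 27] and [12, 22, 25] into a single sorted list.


List A: [1, 17, 20, 25, 27]
List B: [12, 22, 25]
Repeatedly compare the front elements and take the smaller:
  1 vs 12 -> take 1
  17 vs 12 -> take 12
  17 vs 22 -> take 17
  20 vs 22 -> take 20
  25 vs 22 -> take 22
  25 vs 25 -> take 25
  27 vs 25 -> take 25
  B is exhausted; append the rest of A: [27]
Final answer: [1, 12, 17, 20, 22, 25, 25, 27]


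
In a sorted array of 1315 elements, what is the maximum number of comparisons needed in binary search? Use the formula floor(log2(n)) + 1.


Binary search halves the search space each step.
Maximum comparisons = floor(log2(1315)) + 1
log2(1315) = 10.3608
floor(log2(1315)) = 10, so 10 + 1 = 11
Final answer: 11


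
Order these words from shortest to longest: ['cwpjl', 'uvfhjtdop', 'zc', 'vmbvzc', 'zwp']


Compute lengths:
  'cwpjl' has length 5
  'uvfhjtdop' has length 9
  'zc' has length 2
  'vmbvzc' has length 6
  'zwp' has length 3
Lengths in increasing order: 2 < 3 < 5 < 6 < 9
Listing the words in that order gives the answer.
Final answer: ['zc', 'zwp', 'cwpjl', 'vmbvzc', 'uvfhjtdop']


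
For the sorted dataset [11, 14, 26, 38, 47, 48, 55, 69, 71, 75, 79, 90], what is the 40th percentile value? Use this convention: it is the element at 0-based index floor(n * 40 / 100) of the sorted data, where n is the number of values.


The dataset has n = 12 elements.
Index = floor(12 * 40 / 100) = floor(480 / 100) = floor(4.8) = 4
Counting from index 0 in the sorted data, the element at index 4 is 47.
Final answer: 47


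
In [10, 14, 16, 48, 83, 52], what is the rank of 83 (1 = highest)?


Sort descending: [83, 52, 48, 16, 14, 10]
Find 83 in the sorted list.
83 is at position 1.
Final answer: 1


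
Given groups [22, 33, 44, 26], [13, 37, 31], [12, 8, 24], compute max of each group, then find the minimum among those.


Find max of each group:
  Group 1: [22, 33, 44, 26] -> max = 44
  Group 2: [13, 37, 31] -> max = 37
  Group 3: [12, 8, 24] -> max = 24
Maxes: [44, 37, 24]
Minimum of maxes = 24
Final answer: 24


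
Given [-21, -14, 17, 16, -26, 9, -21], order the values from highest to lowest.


Original list: [-21, -14, 17, 16, -26, 9, -21]
Repeatedly take the largest remaining element:
  Remaining [-21, -14, 17, 16, -26, 9, -21] -> largest is 17
  Remaining [-21, -14, 16, -26, 9, -21] -> largest is 16
  Remaining [-21, -14, -26, 9, -21] -> largest is 9
  Remaining [-21, -14, -26, -21] -> largest is -14
  Remaining [-21, -26, -21] -> largest is -21
  Remaining [-26, -21] -> largest is -21
  Remaining [-26] -> largest is -26
Collecting the picks in order gives the descending list.
Final answer: [17, 16, 9, -14, -21, -21, -26]


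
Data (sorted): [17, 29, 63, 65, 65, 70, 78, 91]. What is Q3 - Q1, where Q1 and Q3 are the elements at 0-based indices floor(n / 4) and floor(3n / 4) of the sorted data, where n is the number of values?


The data has n = 8 elements.
Q1 index = floor(8 / 4) = floor(2) = 2; Q3 index = floor(3 * 8 / 4) = floor(6) = 6
Q1 = element at index 2 = 63
Q3 = element at index 6 = 78
IQR = 78 - 63 = 15
Final answer: 15


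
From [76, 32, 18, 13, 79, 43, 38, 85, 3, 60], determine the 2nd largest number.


Sort descending: [85, 79, 76, 60, 43, 38, 32, 18, 13, 3]
The 2nd element (1-indexed) is at index 1.
Value = 79
Final answer: 79


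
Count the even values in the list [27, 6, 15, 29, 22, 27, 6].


Check each element:
  27 is odd
  6 is even
  15 is odd
  29 is odd
  22 is even
  27 is odd
  6 is even
Evens: [6, 22, 6]
Count of evens = 3
Final answer: 3


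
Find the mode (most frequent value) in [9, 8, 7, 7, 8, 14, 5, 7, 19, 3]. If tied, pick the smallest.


Count the frequency of each value:
  3 appears 1 time(s)
  5 appears 1 time(s)
  7 appears 3 time(s)
  8 appears 2 time(s)
  9 appears 1 time(s)
  14 appears 1 time(s)
  19 appears 1 time(s)
Maximum frequency is 3.
Only 7 reaches that frequency, so it is the mode.
Final answer: 7


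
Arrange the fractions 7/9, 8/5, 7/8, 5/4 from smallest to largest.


Convert to decimal for comparison:
  7/9 = 0.7778
  8/5 = 1.6
  7/8 = 0.875
  5/4 = 1.25
Decimals in increasing order: 0.7778 < 0.875 < 1.25 < 1.6
Writing each back as its fraction gives the sorted order.
Final answer: 7/9, 7/8, 5/4, 8/5


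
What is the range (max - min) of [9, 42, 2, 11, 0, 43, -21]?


Maximum value: 43
Minimum value: -21
Range = 43 - (-21) = 64
Final answer: 64


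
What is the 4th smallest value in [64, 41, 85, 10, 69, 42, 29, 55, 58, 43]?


Sort ascending: [10, 29, 41, 42, 43, 55, 58, 64, 69, 85]
The 4th element (1-indexed) is at index 3.
Value = 42
Final answer: 42


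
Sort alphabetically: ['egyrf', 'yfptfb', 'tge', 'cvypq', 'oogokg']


Compare strings character by character (the first differing letter decides):
  'cvypq' < 'egyrf' since 'c' < 'e' at position 1
  'egyrf' < 'oogokg' since 'e' < 'o' at position 1
  'oogokg' < 'tge' since 'o' < 't' at position 1
  'tge' < 'yfptfb' since 't' < 'y' at position 1
Chaining these comparisons gives the alphabetical order.
Final answer: ['cvypq', 'egyrf', 'oogokg', 'tge', 'yfptfb']


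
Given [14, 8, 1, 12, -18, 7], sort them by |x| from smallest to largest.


Compute absolute values:
  |14| = 14
  |8| = 8
  |1| = 1
  |12| = 12
  |-18| = 18
  |7| = 7
Absolute values in increasing order: 1 < 7 < 8 < 12 < 14 < 18
Listing the original numbers in that order gives the answer.
Final answer: [1, 7, 8, 12, 14, -18]


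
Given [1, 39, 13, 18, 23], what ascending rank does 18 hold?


Sort ascending: [1, 13, 18, 23, 39]
Find 18 in the sorted list.
18 is at position 3 (1-indexed).
Final answer: 3


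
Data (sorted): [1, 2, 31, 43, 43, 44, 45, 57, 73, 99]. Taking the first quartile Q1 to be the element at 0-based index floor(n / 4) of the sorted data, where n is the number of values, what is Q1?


The list has n = 10 elements.
Q1 index = floor(10 / 4) = floor(2.5) = 2
Counting from index 0 in the sorted data, the element at index 2 is 31.
Final answer: 31


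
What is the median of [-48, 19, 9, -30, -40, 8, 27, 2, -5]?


First, sort the list: [-48, -40, -30, -5, 2, 8, 9, 19, 27]
The list has 9 elements (odd count).
The middle index is 4 (0-based), and the element there is 2.
Final answer: 2


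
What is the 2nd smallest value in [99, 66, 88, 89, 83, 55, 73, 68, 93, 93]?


Sort ascending: [55, 66, 68, 73, 83, 88, 89, 93, 93, 99]
The 2nd element (1-indexed) is at index 1.
Value = 66
Final answer: 66


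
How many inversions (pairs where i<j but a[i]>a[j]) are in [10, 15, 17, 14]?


For each element, count the later elements that are smaller than it:
  10 (index 0): smaller elements after it = [] -> 0
  15 (index 1): smaller elements after it = [14] -> 1
  17 (index 2): smaller elements after it = [14] -> 1
Total inversions = 0 + 1 + 1 = 2
Final answer: 2
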